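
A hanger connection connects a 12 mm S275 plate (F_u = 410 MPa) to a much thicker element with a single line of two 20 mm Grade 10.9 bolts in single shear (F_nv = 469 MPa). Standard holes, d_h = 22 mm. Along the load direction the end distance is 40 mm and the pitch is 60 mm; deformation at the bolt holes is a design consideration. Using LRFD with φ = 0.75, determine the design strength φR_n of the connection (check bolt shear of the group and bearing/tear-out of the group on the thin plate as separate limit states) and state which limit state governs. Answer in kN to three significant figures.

221 kN (bolt shear governs)

Bolt shear: A_b = π·20²/4 = 314.2 mm²; R_n = 469 × 314.2 × 2 × 1 / 1000 = 294.7 kN → 0.75 × 294.7 = 221 kN.
Bearing (1.2 l_c t F_u ≤ 2.4 d t F_u): upper limit = 2.4·20·12·410 / 1000 = 236.2 kN.
  Edge l_c = 40 − 22/2 = 29 → r_n = 171.2 kN; interior l_c = 60 − 22 = 38 → r_n = 224.4 kN.
  R_n,bearing = 1·171.2 + 1·224.4 = 395.6 kN → 0.75 × 395.6 = 297 kN.
Bolt shear governs: 221 kN.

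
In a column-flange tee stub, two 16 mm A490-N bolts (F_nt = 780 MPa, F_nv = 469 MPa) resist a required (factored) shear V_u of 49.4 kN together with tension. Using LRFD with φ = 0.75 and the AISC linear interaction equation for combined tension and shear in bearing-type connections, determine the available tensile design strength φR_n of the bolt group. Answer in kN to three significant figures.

A_b = π·16²/4 = 201.1 mm²; f_rv = 49.4 × 1000 / (2 × 201.1) = 122.8 MPa.
F'_nt = 1.3 F_nt − (F_nt / φF_nv) f_rv = 1.3·780 − (780/(0.75·469))·122.8 = 741.6 MPa, capped at F_nt → F'_nt = 741.6 MPa.
R_n = F'_nt · A_b · n = 741.6 × 201.1 × 2 / 1000 = 298.2 kN.
Design strength φR_n = 0.75 × 298.2 = 224 kN.

224 kN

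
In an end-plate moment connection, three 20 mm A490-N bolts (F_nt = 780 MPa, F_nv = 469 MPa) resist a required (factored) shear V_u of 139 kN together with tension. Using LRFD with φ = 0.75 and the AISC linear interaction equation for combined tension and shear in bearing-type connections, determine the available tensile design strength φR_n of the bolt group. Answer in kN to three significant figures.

486 kN

A_b = π·20²/4 = 314.2 mm²; f_rv = 139 × 1000 / (3 × 314.2) = 147.5 MPa.
F'_nt = 1.3 F_nt − (F_nt / φF_nv) f_rv = 1.3·780 − (780/(0.75·469))·147.5 = 687 MPa, capped at F_nt → F'_nt = 687 MPa.
R_n = F'_nt · A_b · n = 687 × 314.2 × 3 / 1000 = 647.4 kN.
Design strength φR_n = 0.75 × 647.4 = 486 kN.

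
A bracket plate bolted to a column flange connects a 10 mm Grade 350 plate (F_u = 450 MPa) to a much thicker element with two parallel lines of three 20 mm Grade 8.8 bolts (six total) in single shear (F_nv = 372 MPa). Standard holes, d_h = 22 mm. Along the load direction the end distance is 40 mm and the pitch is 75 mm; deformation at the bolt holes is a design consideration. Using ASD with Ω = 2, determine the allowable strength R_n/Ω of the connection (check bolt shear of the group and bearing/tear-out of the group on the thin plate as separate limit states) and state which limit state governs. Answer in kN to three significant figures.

Bolt shear: A_b = π·20²/4 = 314.2 mm²; R_n = 372 × 314.2 × 6 × 1 / 1000 = 701.2 kN → 701.2 / 2 = 351 kN.
Bearing (1.2 l_c t F_u ≤ 2.4 d t F_u): upper limit = 2.4·20·10·450 / 1000 = 216 kN.
  Edge l_c = 40 − 22/2 = 29 → r_n = 156.6 kN; interior l_c = 75 − 22 = 53 → r_n = 216 kN.
  R_n,bearing = 2·156.6 + 4·216 = 1177 kN → 1177 / 2 = 589 kN.
Bolt shear governs: 351 kN.

351 kN (bolt shear governs)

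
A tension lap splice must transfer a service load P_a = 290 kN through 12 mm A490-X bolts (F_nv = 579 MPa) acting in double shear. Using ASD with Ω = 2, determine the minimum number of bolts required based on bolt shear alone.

A_b = π·12²/4 = 113.1 mm².
Per-bolt allowable strength R_n/Ω = 579 × 113.1 × 2 / 1000 / 2 = 65.48 kN.
n ≥ 290 / 65.48 = 4.429 → use 5 bolts.

5 bolts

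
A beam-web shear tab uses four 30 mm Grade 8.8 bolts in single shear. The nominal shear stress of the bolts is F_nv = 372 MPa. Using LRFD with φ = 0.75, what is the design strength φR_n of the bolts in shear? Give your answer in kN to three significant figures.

A_b = π × 30² / 4 = 706.9 mm².
R_n = F_nv · A_b · n · n_s = 372 × 706.9 × 4 × 1 / 1000 = 1052 kN.
Design strength φR_n = 0.75 × 1052 = 789 kN.

789 kN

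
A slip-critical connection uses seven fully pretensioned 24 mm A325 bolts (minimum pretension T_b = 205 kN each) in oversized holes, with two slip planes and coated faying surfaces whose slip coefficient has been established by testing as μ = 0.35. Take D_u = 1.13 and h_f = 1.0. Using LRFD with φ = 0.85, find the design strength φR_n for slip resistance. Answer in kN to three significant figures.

R_n = μ · D_u · h_f · T_b · n_s · n_b = 0.35 × 1.13 × 1.0 × 205 × 2 × 7 = 1135 kN.
Design strength φR_n = 0.85 × 1135 = 965 kN.

965 kN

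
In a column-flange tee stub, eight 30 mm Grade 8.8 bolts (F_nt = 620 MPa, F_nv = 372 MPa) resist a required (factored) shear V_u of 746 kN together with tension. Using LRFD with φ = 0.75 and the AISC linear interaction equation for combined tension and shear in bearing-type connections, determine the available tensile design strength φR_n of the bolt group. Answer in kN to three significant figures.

2180 kN

A_b = π·30²/4 = 706.9 mm²; f_rv = 746 × 1000 / (8 × 706.9) = 131.9 MPa.
F'_nt = 1.3 F_nt − (F_nt / φF_nv) f_rv = 1.3·620 − (620/(0.75·372))·131.9 = 512.8 MPa, capped at F_nt → F'_nt = 512.8 MPa.
R_n = F'_nt · A_b · n = 512.8 × 706.9 × 8 / 1000 = 2900 kN.
Design strength φR_n = 0.75 × 2900 = 2180 kN.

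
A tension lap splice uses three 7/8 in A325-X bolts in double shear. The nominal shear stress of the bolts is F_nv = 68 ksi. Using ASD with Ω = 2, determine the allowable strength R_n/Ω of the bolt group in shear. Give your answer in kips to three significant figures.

123 kips

A_b = π × 0.875² / 4 = 0.6013 in².
R_n = F_nv · A_b · n · n_s = 68 × 0.6013 × 3 × 2 = 245.3 kips.
Allowable strength R_n/Ω = 245.3 / 2 = 123 kips.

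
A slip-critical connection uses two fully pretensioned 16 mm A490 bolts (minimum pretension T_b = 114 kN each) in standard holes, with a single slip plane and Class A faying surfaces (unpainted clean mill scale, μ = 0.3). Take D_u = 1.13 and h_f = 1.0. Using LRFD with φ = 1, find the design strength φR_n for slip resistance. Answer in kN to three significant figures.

R_n = μ · D_u · h_f · T_b · n_s · n_b = 0.3 × 1.13 × 1.0 × 114 × 1 × 2 = 77.29 kN.
Design strength φR_n = 1 × 77.29 = 77.3 kN.

77.3 kN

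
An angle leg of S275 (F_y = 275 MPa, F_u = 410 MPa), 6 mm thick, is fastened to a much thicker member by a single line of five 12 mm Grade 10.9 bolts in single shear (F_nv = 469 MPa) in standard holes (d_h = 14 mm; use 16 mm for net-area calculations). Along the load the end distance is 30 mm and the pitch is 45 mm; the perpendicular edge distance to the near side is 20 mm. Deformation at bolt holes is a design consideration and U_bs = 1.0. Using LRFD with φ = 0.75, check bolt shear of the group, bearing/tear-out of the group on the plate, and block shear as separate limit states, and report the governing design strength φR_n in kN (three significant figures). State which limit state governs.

Bolt shear: A_b = π·12²/4 = 113.1 mm²; R_n = 469 × 113.1 × 5 × 1 / 1000 = 265.2 kN → 0.75 × 265.2 = 199 kN.
Bearing: edge l_c = 23, r_n = 67.9 kN; interior l_c = 31, r_n = 70.85 kN; R_n = 67.9 + 4·70.85 = 351.3 kN → 263 kN.
Block shear: A_gv = 1260, A_nv = 828, A_nt = 72 mm²; R_n = min(0.6F_uA_nv, 0.6F_yA_gv) + U_bs·F_u·A_nt = 233.2 kN → 175 kN.
Block shear governs: 175 kN.

175 kN (block shear governs)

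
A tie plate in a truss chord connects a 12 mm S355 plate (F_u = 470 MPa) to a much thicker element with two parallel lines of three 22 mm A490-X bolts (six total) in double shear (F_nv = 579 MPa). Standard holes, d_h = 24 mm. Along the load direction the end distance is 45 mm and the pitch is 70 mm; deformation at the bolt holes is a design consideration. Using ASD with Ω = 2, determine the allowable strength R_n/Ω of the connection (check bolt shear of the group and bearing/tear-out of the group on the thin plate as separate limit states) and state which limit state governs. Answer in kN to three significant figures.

819 kN (bearing governs)

Bolt shear: A_b = π·22²/4 = 380.1 mm²; R_n = 579 × 380.1 × 6 × 2 / 1000 = 2641 kN → 2641 / 2 = 1320 kN.
Bearing (1.2 l_c t F_u ≤ 2.4 d t F_u): upper limit = 2.4·22·12·470 / 1000 = 297.8 kN.
  Edge l_c = 45 − 24/2 = 33 → r_n = 223.3 kN; interior l_c = 70 − 24 = 46 → r_n = 297.8 kN.
  R_n,bearing = 2·223.3 + 4·297.8 = 1638 kN → 1638 / 2 = 819 kN.
Bearing governs: 819 kN.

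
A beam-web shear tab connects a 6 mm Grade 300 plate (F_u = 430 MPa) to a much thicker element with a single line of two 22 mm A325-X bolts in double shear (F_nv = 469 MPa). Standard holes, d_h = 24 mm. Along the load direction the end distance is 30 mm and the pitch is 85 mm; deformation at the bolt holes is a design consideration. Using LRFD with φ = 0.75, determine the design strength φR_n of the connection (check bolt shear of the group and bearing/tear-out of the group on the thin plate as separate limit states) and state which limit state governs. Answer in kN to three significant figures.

144 kN (bearing governs)

Bolt shear: A_b = π·22²/4 = 380.1 mm²; R_n = 469 × 380.1 × 2 × 2 / 1000 = 713.1 kN → 0.75 × 713.1 = 535 kN.
Bearing (1.2 l_c t F_u ≤ 2.4 d t F_u): upper limit = 2.4·22·6·430 / 1000 = 136.2 kN.
  Edge l_c = 30 − 24/2 = 18 → r_n = 55.73 kN; interior l_c = 85 − 24 = 61 → r_n = 136.2 kN.
  R_n,bearing = 1·55.73 + 1·136.2 = 192 kN → 0.75 × 192 = 144 kN.
Bearing governs: 144 kN.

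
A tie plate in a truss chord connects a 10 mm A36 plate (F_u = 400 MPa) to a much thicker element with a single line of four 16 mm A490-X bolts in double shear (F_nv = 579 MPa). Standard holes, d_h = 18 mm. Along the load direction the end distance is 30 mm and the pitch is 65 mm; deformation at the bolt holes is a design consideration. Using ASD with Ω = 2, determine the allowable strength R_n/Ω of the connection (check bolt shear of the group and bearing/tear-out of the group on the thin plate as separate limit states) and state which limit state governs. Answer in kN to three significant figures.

Bolt shear: A_b = π·16²/4 = 201.1 mm²; R_n = 579 × 201.1 × 4 × 2 / 1000 = 931.3 kN → 931.3 / 2 = 466 kN.
Bearing (1.2 l_c t F_u ≤ 2.4 d t F_u): upper limit = 2.4·16·10·400 / 1000 = 153.6 kN.
  Edge l_c = 30 − 18/2 = 21 → r_n = 100.8 kN; interior l_c = 65 − 18 = 47 → r_n = 153.6 kN.
  R_n,bearing = 1·100.8 + 3·153.6 = 561.6 kN → 561.6 / 2 = 281 kN.
Bearing governs: 281 kN.

281 kN (bearing governs)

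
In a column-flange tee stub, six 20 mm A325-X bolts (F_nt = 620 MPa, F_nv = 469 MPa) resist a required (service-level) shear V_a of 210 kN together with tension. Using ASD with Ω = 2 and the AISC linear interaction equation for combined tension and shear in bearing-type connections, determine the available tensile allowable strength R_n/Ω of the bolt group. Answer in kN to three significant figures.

A_b = π·20²/4 = 314.2 mm²; f_rv = 210 × 1000 / (6 × 314.2) = 111.4 MPa.
F'_nt = 1.3 F_nt − (Ω F_nt / F_nv) f_rv = 1.3·620 − (2·620/469)·111.4 = 511.4 MPa, capped at F_nt → F'_nt = 511.4 MPa.
R_n = F'_nt · A_b · n = 511.4 × 314.2 × 6 / 1000 = 964.1 kN.
Allowable strength R_n/Ω = 964.1 / 2 = 482 kN.

482 kN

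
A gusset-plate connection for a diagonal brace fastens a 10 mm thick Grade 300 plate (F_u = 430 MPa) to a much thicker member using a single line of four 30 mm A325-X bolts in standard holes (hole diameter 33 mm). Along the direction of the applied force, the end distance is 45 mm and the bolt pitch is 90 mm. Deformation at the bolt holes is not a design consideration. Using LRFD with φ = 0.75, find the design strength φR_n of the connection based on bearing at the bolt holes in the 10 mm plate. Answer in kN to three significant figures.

965 kN

Per bolt r_n = 1.5 l_c t F_u ≤ 3.0 d t F_u; upper limit = 3.0 × 30 × 10 × 430 / 1000 = 387 kN.
Edge bolt: l_c = 45 − 33/2 = 28.5 mm → 1.5 × 28.5 × 10 × 430 / 1000 = 183.8 → r_n = 183.8 kN.
Interior bolts: l_c = 90 − 33 = 57 mm → 1.5 × 57 × 10 × 430 / 1000 = 367.7 → r_n = 367.7 kN.
R_n = 1 × 183.8 + 3 × 367.7 = 1287 kN.
Design strength φR_n = 0.75 × 1287 = 965 kN.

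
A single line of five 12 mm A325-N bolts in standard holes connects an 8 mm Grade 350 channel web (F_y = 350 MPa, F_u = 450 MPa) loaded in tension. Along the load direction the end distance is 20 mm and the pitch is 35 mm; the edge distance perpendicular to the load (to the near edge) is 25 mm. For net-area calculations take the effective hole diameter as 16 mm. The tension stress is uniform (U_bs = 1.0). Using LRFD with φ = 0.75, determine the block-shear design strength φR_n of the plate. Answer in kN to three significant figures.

Shear plane L_v = 20 + 4·35 = 160 mm; A_gv = 160 × 8 = 1280 mm².
A_nv = (160 − 4.5·16) × 8 = 704 mm².
A_nt = (25 − 0.5·16) × 8 = 136 mm².
0.6 F_u A_nv = 190.1 kN; 0.6 F_y A_gv = 268.8 kN → shear rupture governs the shear term.
R_n = 190.1 + 1.0 × 450 × 136 / 1000 = 251.3 kN.
Design strength φR_n = 0.75 × 251.3 = 188 kN.

188 kN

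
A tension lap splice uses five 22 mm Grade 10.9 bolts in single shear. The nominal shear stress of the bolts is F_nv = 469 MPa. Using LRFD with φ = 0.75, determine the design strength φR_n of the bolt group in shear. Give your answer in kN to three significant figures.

A_b = π × 22² / 4 = 380.1 mm².
R_n = F_nv · A_b · n · n_s = 469 × 380.1 × 5 × 1 / 1000 = 891.4 kN.
Design strength φR_n = 0.75 × 891.4 = 669 kN.

669 kN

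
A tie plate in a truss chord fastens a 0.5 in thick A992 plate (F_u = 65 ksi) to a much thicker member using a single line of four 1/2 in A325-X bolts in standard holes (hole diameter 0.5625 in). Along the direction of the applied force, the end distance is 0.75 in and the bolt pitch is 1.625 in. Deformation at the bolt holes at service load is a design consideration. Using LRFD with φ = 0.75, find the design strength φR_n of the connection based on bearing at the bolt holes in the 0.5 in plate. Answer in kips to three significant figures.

101 kips

Per bolt r_n = 1.2 l_c t F_u ≤ 2.4 d t F_u; upper limit = 2.4 × 0.5 × 0.5 × 65 = 39 kips.
Edge bolt: l_c = 0.75 − 0.5625/2 = 0.4688 in → 1.2 × 0.4688 × 0.5 × 65 = 18.28 → r_n = 18.28 kips.
Interior bolts: l_c = 1.625 − 0.5625 = 1.062 in → 1.2 × 1.062 × 0.5 × 65 = 41.44 → r_n = 39 kips.
R_n = 1 × 18.28 + 3 × 39 = 135.3 kips.
Design strength φR_n = 0.75 × 135.3 = 101 kips.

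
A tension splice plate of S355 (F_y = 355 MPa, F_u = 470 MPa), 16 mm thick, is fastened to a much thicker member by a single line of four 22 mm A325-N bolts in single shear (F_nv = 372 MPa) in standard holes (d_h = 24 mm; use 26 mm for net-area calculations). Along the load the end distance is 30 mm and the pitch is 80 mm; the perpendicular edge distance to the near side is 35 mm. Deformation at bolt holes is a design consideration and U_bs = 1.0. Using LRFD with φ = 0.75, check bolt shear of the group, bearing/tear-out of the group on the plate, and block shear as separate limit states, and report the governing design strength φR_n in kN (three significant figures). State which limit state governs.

Bolt shear: A_b = π·22²/4 = 380.1 mm²; R_n = 372 × 380.1 × 4 × 1 / 1000 = 565.6 kN → 0.75 × 565.6 = 424 kN.
Bearing: edge l_c = 18, r_n = 162.4 kN; interior l_c = 56, r_n = 397.1 kN; R_n = 162.4 + 3·397.1 = 1354 kN → 1020 kN.
Block shear: A_gv = 4320, A_nv = 2864, A_nt = 352 mm²; R_n = min(0.6F_uA_nv, 0.6F_yA_gv) + U_bs·F_u·A_nt = 973.1 kN → 730 kN.
Bolt shear governs: 424 kN.

424 kN (bolt shear governs)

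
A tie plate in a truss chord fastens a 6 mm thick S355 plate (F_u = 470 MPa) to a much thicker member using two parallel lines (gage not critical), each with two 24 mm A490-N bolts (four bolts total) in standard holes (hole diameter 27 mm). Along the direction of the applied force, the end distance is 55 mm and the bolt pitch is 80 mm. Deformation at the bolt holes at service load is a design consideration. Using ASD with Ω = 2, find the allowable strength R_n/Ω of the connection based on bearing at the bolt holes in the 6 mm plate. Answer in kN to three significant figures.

303 kN

Per bolt r_n = 1.2 l_c t F_u ≤ 2.4 d t F_u; upper limit = 2.4 × 24 × 6 × 470 / 1000 = 162.4 kN.
Edge bolt: l_c = 55 − 27/2 = 41.5 mm → 1.2 × 41.5 × 6 × 470 / 1000 = 140.4 → r_n = 140.4 kN.
Interior bolts: l_c = 80 − 27 = 53 mm → 1.2 × 53 × 6 × 470 / 1000 = 179.4 → r_n = 162.4 kN.
R_n = 2 × 140.4 + 2 × 162.4 = 605.7 kN.
Allowable strength R_n/Ω = 605.7 / 2 = 303 kN.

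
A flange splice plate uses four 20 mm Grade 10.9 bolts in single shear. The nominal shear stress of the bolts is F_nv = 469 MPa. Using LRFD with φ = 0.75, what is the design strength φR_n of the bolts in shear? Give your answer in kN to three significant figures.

442 kN

A_b = π × 20² / 4 = 314.2 mm².
R_n = F_nv · A_b · n · n_s = 469 × 314.2 × 4 × 1 / 1000 = 589.4 kN.
Design strength φR_n = 0.75 × 589.4 = 442 kN.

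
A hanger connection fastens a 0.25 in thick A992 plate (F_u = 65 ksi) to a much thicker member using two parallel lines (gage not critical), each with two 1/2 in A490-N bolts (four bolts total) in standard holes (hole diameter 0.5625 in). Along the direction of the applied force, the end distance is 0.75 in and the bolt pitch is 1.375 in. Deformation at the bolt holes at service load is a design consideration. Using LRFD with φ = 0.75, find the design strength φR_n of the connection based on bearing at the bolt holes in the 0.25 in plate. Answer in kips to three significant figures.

37.5 kips

Per bolt r_n = 1.2 l_c t F_u ≤ 2.4 d t F_u; upper limit = 2.4 × 0.5 × 0.25 × 65 = 19.5 kips.
Edge bolt: l_c = 0.75 − 0.5625/2 = 0.4688 in → 1.2 × 0.4688 × 0.25 × 65 = 9.141 → r_n = 9.141 kips.
Interior bolts: l_c = 1.375 − 0.5625 = 0.8125 in → 1.2 × 0.8125 × 0.25 × 65 = 15.84 → r_n = 15.84 kips.
R_n = 2 × 9.141 + 2 × 15.84 = 49.97 kips.
Design strength φR_n = 0.75 × 49.97 = 37.5 kips.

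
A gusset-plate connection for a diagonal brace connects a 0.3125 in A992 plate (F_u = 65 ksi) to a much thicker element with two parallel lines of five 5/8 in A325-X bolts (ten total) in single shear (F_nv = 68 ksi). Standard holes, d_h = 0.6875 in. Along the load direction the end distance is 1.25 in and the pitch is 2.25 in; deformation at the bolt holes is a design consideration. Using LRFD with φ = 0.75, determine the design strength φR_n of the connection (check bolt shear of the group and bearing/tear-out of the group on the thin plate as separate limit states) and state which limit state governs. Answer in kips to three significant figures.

Bolt shear: A_b = π·0.625²/4 = 0.3068 in²; R_n = 68 × 0.3068 × 10 × 1 = 208.6 kips → 0.75 × 208.6 = 156 kips.
Bearing (1.2 l_c t F_u ≤ 2.4 d t F_u): upper limit = 2.4·0.625·0.3125·65 = 30.47 kips.
  Edge l_c = 1.25 − 0.6875/2 = 0.9062 → r_n = 22.09 kips; interior l_c = 2.25 − 0.6875 = 1.562 → r_n = 30.47 kips.
  R_n,bearing = 2·22.09 + 8·30.47 = 287.9 kips → 0.75 × 287.9 = 216 kips.
Bolt shear governs: 156 kips.

156 kips (bolt shear governs)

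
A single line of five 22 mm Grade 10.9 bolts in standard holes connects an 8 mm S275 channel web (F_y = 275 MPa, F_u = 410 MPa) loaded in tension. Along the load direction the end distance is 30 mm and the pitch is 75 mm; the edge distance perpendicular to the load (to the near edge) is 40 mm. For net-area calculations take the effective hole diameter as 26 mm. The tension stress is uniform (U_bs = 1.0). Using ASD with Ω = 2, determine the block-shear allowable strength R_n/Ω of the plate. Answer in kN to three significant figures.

254 kN

Shear plane L_v = 30 + 4·75 = 330 mm; A_gv = 330 × 8 = 2640 mm².
A_nv = (330 − 4.5·26) × 8 = 1704 mm².
A_nt = (40 − 0.5·26) × 8 = 216 mm².
0.6 F_u A_nv = 419.2 kN; 0.6 F_y A_gv = 435.6 kN → shear rupture governs the shear term.
R_n = 419.2 + 1.0 × 410 × 216 / 1000 = 507.7 kN.
Allowable strength R_n/Ω = 507.7 / 2 = 254 kN.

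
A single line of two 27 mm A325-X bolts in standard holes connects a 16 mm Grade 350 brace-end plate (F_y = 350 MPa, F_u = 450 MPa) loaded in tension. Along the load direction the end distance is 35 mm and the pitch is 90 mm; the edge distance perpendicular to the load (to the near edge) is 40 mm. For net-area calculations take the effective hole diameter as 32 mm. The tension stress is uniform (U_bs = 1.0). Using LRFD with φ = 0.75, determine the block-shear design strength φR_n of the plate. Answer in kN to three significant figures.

379 kN

Shear plane L_v = 35 + 1·90 = 125 mm; A_gv = 125 × 16 = 2000 mm².
A_nv = (125 − 1.5·32) × 16 = 1232 mm².
A_nt = (40 − 0.5·32) × 16 = 384 mm².
0.6 F_u A_nv = 332.6 kN; 0.6 F_y A_gv = 420 kN → shear rupture governs the shear term.
R_n = 332.6 + 1.0 × 450 × 384 / 1000 = 505.4 kN.
Design strength φR_n = 0.75 × 505.4 = 379 kN.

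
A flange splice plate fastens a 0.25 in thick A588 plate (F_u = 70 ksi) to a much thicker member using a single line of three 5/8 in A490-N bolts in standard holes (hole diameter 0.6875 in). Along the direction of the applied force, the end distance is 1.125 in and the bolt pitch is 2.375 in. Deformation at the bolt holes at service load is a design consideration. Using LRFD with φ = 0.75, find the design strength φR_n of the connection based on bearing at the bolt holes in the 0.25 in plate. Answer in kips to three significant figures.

Per bolt r_n = 1.2 l_c t F_u ≤ 2.4 d t F_u; upper limit = 2.4 × 0.625 × 0.25 × 70 = 26.25 kips.
Edge bolt: l_c = 1.125 − 0.6875/2 = 0.7812 in → 1.2 × 0.7812 × 0.25 × 70 = 16.41 → r_n = 16.41 kips.
Interior bolts: l_c = 2.375 − 0.6875 = 1.688 in → 1.2 × 1.688 × 0.25 × 70 = 35.44 → r_n = 26.25 kips.
R_n = 1 × 16.41 + 2 × 26.25 = 68.91 kips.
Design strength φR_n = 0.75 × 68.91 = 51.7 kips.

51.7 kips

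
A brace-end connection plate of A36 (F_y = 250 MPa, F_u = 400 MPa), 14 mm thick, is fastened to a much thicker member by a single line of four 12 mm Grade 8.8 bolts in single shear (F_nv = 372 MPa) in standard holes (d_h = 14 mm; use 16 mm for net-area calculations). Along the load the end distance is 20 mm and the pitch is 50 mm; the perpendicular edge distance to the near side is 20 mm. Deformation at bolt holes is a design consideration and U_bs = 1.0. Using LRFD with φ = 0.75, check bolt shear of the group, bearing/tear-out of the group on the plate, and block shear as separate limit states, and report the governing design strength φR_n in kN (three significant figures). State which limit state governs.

126 kN (bolt shear governs)

Bolt shear: A_b = π·12²/4 = 113.1 mm²; R_n = 372 × 113.1 × 4 × 1 / 1000 = 168.3 kN → 0.75 × 168.3 = 126 kN.
Bearing: edge l_c = 13, r_n = 87.36 kN; interior l_c = 36, r_n = 161.3 kN; R_n = 87.36 + 3·161.3 = 571.2 kN → 428 kN.
Block shear: A_gv = 2380, A_nv = 1596, A_nt = 168 mm²; R_n = min(0.6F_uA_nv, 0.6F_yA_gv) + U_bs·F_u·A_nt = 424.2 kN → 318 kN.
Bolt shear governs: 126 kN.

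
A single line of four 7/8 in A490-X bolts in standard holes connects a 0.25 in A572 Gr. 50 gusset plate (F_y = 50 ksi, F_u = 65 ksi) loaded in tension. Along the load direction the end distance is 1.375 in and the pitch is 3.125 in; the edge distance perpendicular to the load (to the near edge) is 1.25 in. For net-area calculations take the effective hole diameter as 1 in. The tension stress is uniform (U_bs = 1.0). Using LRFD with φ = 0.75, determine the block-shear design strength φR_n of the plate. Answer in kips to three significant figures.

Shear plane L_v = 1.375 + 3·3.125 = 10.75 in; A_gv = 10.75 × 0.25 = 2.688 in².
A_nv = (10.75 − 3.5·1) × 0.25 = 1.812 in².
A_nt = (1.25 − 0.5·1) × 0.25 = 0.1875 in².
0.6 F_u A_nv = 70.69 kips; 0.6 F_y A_gv = 80.62 kips → shear rupture governs the shear term.
R_n = 70.69 + 1.0 × 65 × 0.1875 = 82.88 kips.
Design strength φR_n = 0.75 × 82.88 = 62.2 kips.

62.2 kips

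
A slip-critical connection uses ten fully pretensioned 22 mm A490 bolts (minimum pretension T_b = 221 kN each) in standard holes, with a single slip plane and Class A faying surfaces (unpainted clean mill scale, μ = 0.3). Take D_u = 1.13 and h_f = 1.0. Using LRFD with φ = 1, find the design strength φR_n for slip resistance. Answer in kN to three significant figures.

749 kN

R_n = μ · D_u · h_f · T_b · n_s · n_b = 0.3 × 1.13 × 1.0 × 221 × 1 × 10 = 749.2 kN.
Design strength φR_n = 1 × 749.2 = 749 kN.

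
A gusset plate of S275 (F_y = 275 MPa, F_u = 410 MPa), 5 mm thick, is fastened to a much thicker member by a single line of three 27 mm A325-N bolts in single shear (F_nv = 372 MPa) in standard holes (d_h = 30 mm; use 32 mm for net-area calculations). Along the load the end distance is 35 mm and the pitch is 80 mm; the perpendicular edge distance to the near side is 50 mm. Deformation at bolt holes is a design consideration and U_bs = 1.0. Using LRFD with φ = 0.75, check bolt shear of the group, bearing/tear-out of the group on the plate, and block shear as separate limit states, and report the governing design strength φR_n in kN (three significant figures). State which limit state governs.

158 kN (block shear governs)

Bolt shear: A_b = π·27²/4 = 572.6 mm²; R_n = 372 × 572.6 × 3 × 1 / 1000 = 639 kN → 0.75 × 639 = 479 kN.
Bearing: edge l_c = 20, r_n = 49.2 kN; interior l_c = 50, r_n = 123 kN; R_n = 49.2 + 2·123 = 295.2 kN → 221 kN.
Block shear: A_gv = 975, A_nv = 575, A_nt = 170 mm²; R_n = min(0.6F_uA_nv, 0.6F_yA_gv) + U_bs·F_u·A_nt = 211.2 kN → 158 kN.
Block shear governs: 158 kN.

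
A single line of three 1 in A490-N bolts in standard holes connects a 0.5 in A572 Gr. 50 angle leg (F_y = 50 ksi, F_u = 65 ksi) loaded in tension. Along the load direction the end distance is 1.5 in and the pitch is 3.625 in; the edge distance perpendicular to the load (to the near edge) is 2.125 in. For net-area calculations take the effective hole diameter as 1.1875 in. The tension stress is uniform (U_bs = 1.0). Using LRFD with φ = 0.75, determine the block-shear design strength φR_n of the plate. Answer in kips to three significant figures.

122 kips

Shear plane L_v = 1.5 + 2·3.625 = 8.75 in; A_gv = 8.75 × 0.5 = 4.375 in².
A_nv = (8.75 − 2.5·1.1875) × 0.5 = 2.891 in².
A_nt = (2.125 − 0.5·1.1875) × 0.5 = 0.7656 in².
0.6 F_u A_nv = 112.7 kips; 0.6 F_y A_gv = 131.2 kips → shear rupture governs the shear term.
R_n = 112.7 + 1.0 × 65 × 0.7656 = 162.5 kips.
Design strength φR_n = 0.75 × 162.5 = 122 kips.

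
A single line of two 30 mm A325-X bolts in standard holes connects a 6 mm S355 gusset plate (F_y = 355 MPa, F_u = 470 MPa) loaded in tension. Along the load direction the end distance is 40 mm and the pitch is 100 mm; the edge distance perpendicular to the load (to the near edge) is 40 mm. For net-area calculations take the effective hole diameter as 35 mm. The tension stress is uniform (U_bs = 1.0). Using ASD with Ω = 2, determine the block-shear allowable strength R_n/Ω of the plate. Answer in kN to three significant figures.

Shear plane L_v = 40 + 1·100 = 140 mm; A_gv = 140 × 6 = 840 mm².
A_nv = (140 − 1.5·35) × 6 = 525 mm².
A_nt = (40 − 0.5·35) × 6 = 135 mm².
0.6 F_u A_nv = 148.1 kN; 0.6 F_y A_gv = 178.9 kN → shear rupture governs the shear term.
R_n = 148.1 + 1.0 × 470 × 135 / 1000 = 211.5 kN.
Allowable strength R_n/Ω = 211.5 / 2 = 106 kN.

106 kN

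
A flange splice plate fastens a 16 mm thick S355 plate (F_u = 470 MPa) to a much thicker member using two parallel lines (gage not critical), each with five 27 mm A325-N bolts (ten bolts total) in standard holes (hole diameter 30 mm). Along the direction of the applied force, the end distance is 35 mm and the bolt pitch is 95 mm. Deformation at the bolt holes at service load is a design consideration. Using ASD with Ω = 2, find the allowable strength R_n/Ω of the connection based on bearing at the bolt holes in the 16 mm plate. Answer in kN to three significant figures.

2130 kN

Per bolt r_n = 1.2 l_c t F_u ≤ 2.4 d t F_u; upper limit = 2.4 × 27 × 16 × 470 / 1000 = 487.3 kN.
Edge bolt: l_c = 35 − 30/2 = 20 mm → 1.2 × 20 × 16 × 470 / 1000 = 180.5 → r_n = 180.5 kN.
Interior bolts: l_c = 95 − 30 = 65 mm → 1.2 × 65 × 16 × 470 / 1000 = 586.6 → r_n = 487.3 kN.
R_n = 2 × 180.5 + 8 × 487.3 = 4259 kN.
Allowable strength R_n/Ω = 4259 / 2 = 2130 kN.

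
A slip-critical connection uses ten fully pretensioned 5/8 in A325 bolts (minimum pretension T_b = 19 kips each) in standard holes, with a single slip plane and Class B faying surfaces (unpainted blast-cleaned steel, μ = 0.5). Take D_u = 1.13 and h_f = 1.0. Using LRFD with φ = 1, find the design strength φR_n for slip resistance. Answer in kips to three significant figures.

R_n = μ · D_u · h_f · T_b · n_s · n_b = 0.5 × 1.13 × 1.0 × 19 × 1 × 10 = 107.3 kips.
Design strength φR_n = 1 × 107.3 = 107 kips.

107 kips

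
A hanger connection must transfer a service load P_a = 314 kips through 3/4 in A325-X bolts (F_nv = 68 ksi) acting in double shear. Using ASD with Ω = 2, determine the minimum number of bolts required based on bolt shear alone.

A_b = π·0.75²/4 = 0.4418 in².
Per-bolt allowable strength R_n/Ω = 68 × 0.4418 × 2 / 2 = 30.04 kips.
n ≥ 314 / 30.04 = 10.45 → use 11 bolts.

11 bolts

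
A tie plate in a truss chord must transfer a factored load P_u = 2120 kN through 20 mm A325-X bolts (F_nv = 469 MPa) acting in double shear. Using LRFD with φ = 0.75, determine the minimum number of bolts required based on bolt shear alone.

A_b = π·20²/4 = 314.2 mm².
Per-bolt design strength φR_n = 0.75 × 469 × 314.2 × 2 / 1000 = 221 kN.
n ≥ 2120 / 221 = 9.592 → use 10 bolts.

10 bolts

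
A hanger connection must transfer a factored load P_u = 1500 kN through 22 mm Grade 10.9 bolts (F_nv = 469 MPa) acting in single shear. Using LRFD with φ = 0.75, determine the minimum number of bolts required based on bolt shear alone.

12 bolts

A_b = π·22²/4 = 380.1 mm².
Per-bolt design strength φR_n = 0.75 × 469 × 380.1 × 1 / 1000 = 133.7 kN.
n ≥ 1500 / 133.7 = 11.22 → use 12 bolts.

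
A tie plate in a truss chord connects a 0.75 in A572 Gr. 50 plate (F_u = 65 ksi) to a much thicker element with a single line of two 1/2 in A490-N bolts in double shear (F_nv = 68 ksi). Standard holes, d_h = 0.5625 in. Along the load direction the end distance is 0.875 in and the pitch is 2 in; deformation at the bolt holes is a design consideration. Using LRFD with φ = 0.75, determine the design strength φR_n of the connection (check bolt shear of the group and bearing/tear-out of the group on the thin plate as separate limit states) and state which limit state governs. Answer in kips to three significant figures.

40.1 kips (bolt shear governs)

Bolt shear: A_b = π·0.5²/4 = 0.1963 in²; R_n = 68 × 0.1963 × 2 × 2 = 53.41 kips → 0.75 × 53.41 = 40.1 kips.
Bearing (1.2 l_c t F_u ≤ 2.4 d t F_u): upper limit = 2.4·0.5·0.75·65 = 58.5 kips.
  Edge l_c = 0.875 − 0.5625/2 = 0.5938 → r_n = 34.73 kips; interior l_c = 2 − 0.5625 = 1.438 → r_n = 58.5 kips.
  R_n,bearing = 1·34.73 + 1·58.5 = 93.23 kips → 0.75 × 93.23 = 69.9 kips.
Bolt shear governs: 40.1 kips.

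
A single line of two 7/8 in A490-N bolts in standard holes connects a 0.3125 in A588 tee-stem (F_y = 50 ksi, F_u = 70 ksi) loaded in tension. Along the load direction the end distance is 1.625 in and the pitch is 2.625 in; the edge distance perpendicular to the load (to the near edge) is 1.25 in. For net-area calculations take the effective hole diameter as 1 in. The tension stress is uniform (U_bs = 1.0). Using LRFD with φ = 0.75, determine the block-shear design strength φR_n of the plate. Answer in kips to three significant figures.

39.4 kips

Shear plane L_v = 1.625 + 1·2.625 = 4.25 in; A_gv = 4.25 × 0.3125 = 1.328 in².
A_nv = (4.25 − 1.5·1) × 0.3125 = 0.8594 in².
A_nt = (1.25 − 0.5·1) × 0.3125 = 0.2344 in².
0.6 F_u A_nv = 36.09 kips; 0.6 F_y A_gv = 39.84 kips → shear rupture governs the shear term.
R_n = 36.09 + 1.0 × 70 × 0.2344 = 52.5 kips.
Design strength φR_n = 0.75 × 52.5 = 39.4 kips.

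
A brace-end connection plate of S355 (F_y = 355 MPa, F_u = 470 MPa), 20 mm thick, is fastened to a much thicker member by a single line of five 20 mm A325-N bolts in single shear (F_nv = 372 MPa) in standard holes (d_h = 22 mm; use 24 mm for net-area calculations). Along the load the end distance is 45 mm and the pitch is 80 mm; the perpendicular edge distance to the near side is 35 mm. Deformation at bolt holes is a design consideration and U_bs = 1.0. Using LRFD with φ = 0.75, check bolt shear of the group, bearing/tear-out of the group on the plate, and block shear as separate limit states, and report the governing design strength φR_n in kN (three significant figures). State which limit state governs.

438 kN (bolt shear governs)

Bolt shear: A_b = π·20²/4 = 314.2 mm²; R_n = 372 × 314.2 × 5 × 1 / 1000 = 584.3 kN → 0.75 × 584.3 = 438 kN.
Bearing: edge l_c = 34, r_n = 383.5 kN; interior l_c = 58, r_n = 451.2 kN; R_n = 383.5 + 4·451.2 = 2188 kN → 1640 kN.
Block shear: A_gv = 7300, A_nv = 5140, A_nt = 460 mm²; R_n = min(0.6F_uA_nv, 0.6F_yA_gv) + U_bs·F_u·A_nt = 1666 kN → 1250 kN.
Bolt shear governs: 438 kN.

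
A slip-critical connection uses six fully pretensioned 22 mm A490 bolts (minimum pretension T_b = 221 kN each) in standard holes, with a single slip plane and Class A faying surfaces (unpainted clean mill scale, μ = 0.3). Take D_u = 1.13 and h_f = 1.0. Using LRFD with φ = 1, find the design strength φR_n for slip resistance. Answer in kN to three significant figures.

450 kN

R_n = μ · D_u · h_f · T_b · n_s · n_b = 0.3 × 1.13 × 1.0 × 221 × 1 × 6 = 449.5 kN.
Design strength φR_n = 1 × 449.5 = 450 kN.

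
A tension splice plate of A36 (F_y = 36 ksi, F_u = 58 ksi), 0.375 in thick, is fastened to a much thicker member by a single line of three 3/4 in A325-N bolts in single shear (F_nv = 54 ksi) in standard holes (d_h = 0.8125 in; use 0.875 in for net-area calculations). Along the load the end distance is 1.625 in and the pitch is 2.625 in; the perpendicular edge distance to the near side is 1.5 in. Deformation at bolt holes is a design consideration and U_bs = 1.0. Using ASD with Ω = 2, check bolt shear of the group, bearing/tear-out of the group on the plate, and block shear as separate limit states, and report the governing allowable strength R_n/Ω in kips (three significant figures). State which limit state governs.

35.8 kips (bolt shear governs)

Bolt shear: A_b = π·0.75²/4 = 0.4418 in²; R_n = 54 × 0.4418 × 3 × 1 = 71.57 kips → 71.57 / 2 = 35.8 kips.
Bearing: edge l_c = 1.219, r_n = 31.81 kips; interior l_c = 1.812, r_n = 39.15 kips; R_n = 31.81 + 2·39.15 = 110.1 kips → 55.1 kips.
Block shear: A_gv = 2.578, A_nv = 1.758, A_nt = 0.3984 in²; R_n = min(0.6F_uA_nv, 0.6F_yA_gv) + U_bs·F_u·A_nt = 78.8 kips → 39.4 kips.
Bolt shear governs: 35.8 kips.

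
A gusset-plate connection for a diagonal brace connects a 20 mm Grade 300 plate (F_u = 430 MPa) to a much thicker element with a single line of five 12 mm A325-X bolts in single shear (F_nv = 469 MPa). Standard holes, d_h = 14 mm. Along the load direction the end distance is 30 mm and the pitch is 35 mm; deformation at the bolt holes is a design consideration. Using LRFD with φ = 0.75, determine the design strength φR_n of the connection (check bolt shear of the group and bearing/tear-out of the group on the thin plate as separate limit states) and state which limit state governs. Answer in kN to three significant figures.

199 kN (bolt shear governs)

Bolt shear: A_b = π·12²/4 = 113.1 mm²; R_n = 469 × 113.1 × 5 × 1 / 1000 = 265.2 kN → 0.75 × 265.2 = 199 kN.
Bearing (1.2 l_c t F_u ≤ 2.4 d t F_u): upper limit = 2.4·12·20·430 / 1000 = 247.7 kN.
  Edge l_c = 30 − 14/2 = 23 → r_n = 237.4 kN; interior l_c = 35 − 14 = 21 → r_n = 216.7 kN.
  R_n,bearing = 1·237.4 + 4·216.7 = 1104 kN → 0.75 × 1104 = 828 kN.
Bolt shear governs: 199 kN.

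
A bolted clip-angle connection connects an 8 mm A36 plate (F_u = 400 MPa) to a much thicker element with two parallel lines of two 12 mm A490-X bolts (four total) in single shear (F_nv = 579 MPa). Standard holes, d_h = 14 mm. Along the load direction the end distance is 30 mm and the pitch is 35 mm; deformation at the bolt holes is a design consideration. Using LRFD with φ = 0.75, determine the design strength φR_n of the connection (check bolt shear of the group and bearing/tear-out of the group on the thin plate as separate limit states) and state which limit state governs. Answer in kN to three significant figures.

196 kN (bolt shear governs)

Bolt shear: A_b = π·12²/4 = 113.1 mm²; R_n = 579 × 113.1 × 4 × 1 / 1000 = 261.9 kN → 0.75 × 261.9 = 196 kN.
Bearing (1.2 l_c t F_u ≤ 2.4 d t F_u): upper limit = 2.4·12·8·400 / 1000 = 92.16 kN.
  Edge l_c = 30 − 14/2 = 23 → r_n = 88.32 kN; interior l_c = 35 − 14 = 21 → r_n = 80.64 kN.
  R_n,bearing = 2·88.32 + 2·80.64 = 337.9 kN → 0.75 × 337.9 = 253 kN.
Bolt shear governs: 196 kN.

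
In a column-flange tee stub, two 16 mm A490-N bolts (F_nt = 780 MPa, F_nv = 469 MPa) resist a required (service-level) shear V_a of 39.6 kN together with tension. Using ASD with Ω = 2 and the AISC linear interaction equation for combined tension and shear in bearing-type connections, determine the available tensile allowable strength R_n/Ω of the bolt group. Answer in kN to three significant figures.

A_b = π·16²/4 = 201.1 mm²; f_rv = 39.6 × 1000 / (2 × 201.1) = 98.48 MPa.
F'_nt = 1.3 F_nt − (Ω F_nt / F_nv) f_rv = 1.3·780 − (2·780/469)·98.48 = 686.4 MPa, capped at F_nt → F'_nt = 686.4 MPa.
R_n = F'_nt · A_b · n = 686.4 × 201.1 × 2 / 1000 = 276 kN.
Allowable strength R_n/Ω = 276 / 2 = 138 kN.

138 kN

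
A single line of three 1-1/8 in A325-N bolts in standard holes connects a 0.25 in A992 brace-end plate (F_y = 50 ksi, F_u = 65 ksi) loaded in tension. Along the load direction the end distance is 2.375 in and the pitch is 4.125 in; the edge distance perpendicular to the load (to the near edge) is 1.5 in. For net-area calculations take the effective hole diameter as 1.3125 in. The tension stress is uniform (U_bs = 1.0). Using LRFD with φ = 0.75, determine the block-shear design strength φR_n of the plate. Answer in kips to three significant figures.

Shear plane L_v = 2.375 + 2·4.125 = 10.62 in; A_gv = 10.62 × 0.25 = 2.656 in².
A_nv = (10.62 − 2.5·1.3125) × 0.25 = 1.836 in².
A_nt = (1.5 − 0.5·1.3125) × 0.25 = 0.2109 in².
0.6 F_u A_nv = 71.6 kips; 0.6 F_y A_gv = 79.69 kips → shear rupture governs the shear term.
R_n = 71.6 + 1.0 × 65 × 0.2109 = 85.31 kips.
Design strength φR_n = 0.75 × 85.31 = 64 kips.

64 kips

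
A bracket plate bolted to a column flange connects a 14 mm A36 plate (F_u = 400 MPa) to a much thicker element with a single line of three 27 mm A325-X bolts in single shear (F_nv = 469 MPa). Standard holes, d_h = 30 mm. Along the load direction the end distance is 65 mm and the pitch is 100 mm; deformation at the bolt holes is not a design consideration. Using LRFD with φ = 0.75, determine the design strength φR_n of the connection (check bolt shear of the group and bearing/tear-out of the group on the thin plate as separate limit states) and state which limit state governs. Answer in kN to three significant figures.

604 kN (bolt shear governs)

Bolt shear: A_b = π·27²/4 = 572.6 mm²; R_n = 469 × 572.6 × 3 × 1 / 1000 = 805.6 kN → 0.75 × 805.6 = 604 kN.
Bearing (1.5 l_c t F_u ≤ 3.0 d t F_u): upper limit = 3.0·27·14·400 / 1000 = 453.6 kN.
  Edge l_c = 65 − 30/2 = 50 → r_n = 420 kN; interior l_c = 100 − 30 = 70 → r_n = 453.6 kN.
  R_n,bearing = 1·420 + 2·453.6 = 1327 kN → 0.75 × 1327 = 995 kN.
Bolt shear governs: 604 kN.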